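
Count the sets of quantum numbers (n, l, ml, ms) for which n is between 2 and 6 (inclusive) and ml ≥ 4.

8

For each n in the range, tally the orbitals obeying ml ≥ 4:
n=5 → 1; n=6 → 3.
Orbitals: 1 + 3 = 4. Including both spin states (ms = ±1/2) gives 2 × 4 = 8 states.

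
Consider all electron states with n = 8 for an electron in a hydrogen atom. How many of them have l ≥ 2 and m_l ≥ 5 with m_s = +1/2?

Go through l = 0, …, 7 (the values permitted for n = 8).
Per l-value: l=5 → 1; l=6 → 2; l=7 → 3.
Orbitals: 1 + 2 + 3 = 6. With m_s fixed to a single value there is one state per orbital, giving 6 states.

6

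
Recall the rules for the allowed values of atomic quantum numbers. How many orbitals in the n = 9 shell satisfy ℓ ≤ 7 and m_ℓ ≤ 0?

For n = 9, ℓ ranges over 0 … 8.
Per ℓ-value: ℓ=0 → 1; ℓ=1 → 2; ℓ=2 → 3; ℓ=3 → 4; ℓ=4 → 5; ℓ=5 → 6; ℓ=6 → 7; ℓ=7 → 8.
Total orbitals: 1 + 2 + 3 + 4 + 5 + 6 + 7 + 8 = 36.

36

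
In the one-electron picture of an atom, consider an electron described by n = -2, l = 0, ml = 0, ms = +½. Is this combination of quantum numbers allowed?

Not allowed

The principal quantum number must be a positive integer (n ≥ 1), but here n = -2.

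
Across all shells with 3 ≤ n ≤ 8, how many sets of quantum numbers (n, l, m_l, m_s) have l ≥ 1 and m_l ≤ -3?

70

Go shell by shell, enumerating (l, m_l) with l ≥ 1 and m_l ≤ -3:
n=4 → 1; n=5 → 3; n=6 → 6; n=7 → 10; n=8 → 15.
Orbitals: 1 + 3 + 6 + 10 + 15 = 35. Including both spin states (m_s = ±1/2) gives 2 × 35 = 70 states.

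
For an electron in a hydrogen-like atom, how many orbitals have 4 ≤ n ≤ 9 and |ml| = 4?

30

Per-shell orbital counts meeting the constraint:
n=5 → 2; n=6 → 4; n=7 → 6; n=8 → 8; n=9 → 10.
Total orbitals: 2 + 4 + 6 + 8 + 10 = 30.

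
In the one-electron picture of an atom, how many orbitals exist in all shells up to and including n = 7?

140

Total orbitals = 1² + 2² + 3² + 4² + 5² + 6² + 7² = 140.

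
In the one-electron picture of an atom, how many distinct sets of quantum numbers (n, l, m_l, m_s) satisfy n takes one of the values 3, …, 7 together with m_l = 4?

12

Treat each shell separately and count matching orbitals:
n=5 → 1; n=6 → 2; n=7 → 3.
Orbitals: 1 + 2 + 3 = 6. Including both spin states (m_s = ±1/2) gives 2 × 6 = 12 states.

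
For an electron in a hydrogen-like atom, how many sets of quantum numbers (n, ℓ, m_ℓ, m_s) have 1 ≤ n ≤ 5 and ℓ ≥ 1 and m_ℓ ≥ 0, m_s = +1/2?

30

Go shell by shell, enumerating (ℓ, m_ℓ) with ℓ ≥ 1 and m_ℓ ≥ 0:
n=2 → 2; n=3 → 5; n=4 → 9; n=5 → 14.
Orbitals: 2 + 5 + 9 + 14 = 30. With m_s fixed to +1/2 there is one state per orbital, so 30 states.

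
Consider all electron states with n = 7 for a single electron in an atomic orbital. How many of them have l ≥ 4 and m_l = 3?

6

For n = 7, l ranges over 0 … 6.
Contributions: l=4 → 1; l=5 → 1; l=6 → 1.
Orbitals: 1 + 1 + 1 = 3. Each orbital carries two spin states, so 3 × 2 = 6 states.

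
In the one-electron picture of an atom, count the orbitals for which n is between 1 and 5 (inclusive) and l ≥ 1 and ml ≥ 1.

20

For each n in the range, tally the orbitals obeying l ≥ 1 and ml ≥ 1:
n=2 → 1; n=3 → 3; n=4 → 6; n=5 → 10.
Total orbitals: 1 + 3 + 6 + 10 = 20.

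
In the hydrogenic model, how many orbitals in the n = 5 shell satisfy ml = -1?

4

Per l-value: l=1 → 1; l=2 → 1; l=3 → 1; l=4 → 1.
Total orbitals: 1 + 1 + 1 + 1 = 4.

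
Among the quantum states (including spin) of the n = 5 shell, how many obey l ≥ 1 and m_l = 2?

6

For n = 5, l ranges over 0 … 4.
Orbitals with l ≥ 1 and m_l = 2, by l: l=2 → 1; l=3 → 1; l=4 → 1.
Orbitals: 1 + 1 + 1 = 3. Each orbital carries two spin states, so 3 × 2 = 6 states.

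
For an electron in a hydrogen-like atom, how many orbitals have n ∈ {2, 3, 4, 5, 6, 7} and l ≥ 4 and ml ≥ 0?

34

Count contributing orbitals for each principal shell:
n=5 → 5; n=6 → 11; n=7 → 18.
Total orbitals: 5 + 11 + 18 = 34.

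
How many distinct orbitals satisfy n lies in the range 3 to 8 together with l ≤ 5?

158

Work shell by shell — for each n, count the (l, ml) pairs that satisfy l ≤ 5:
n=3 → 9; n=4 → 16; n=5 → 25; n=6 → 36; n=7 → 36; n=8 → 36.
Total orbitals: 9 + 16 + 25 + 36 + 36 + 36 = 158.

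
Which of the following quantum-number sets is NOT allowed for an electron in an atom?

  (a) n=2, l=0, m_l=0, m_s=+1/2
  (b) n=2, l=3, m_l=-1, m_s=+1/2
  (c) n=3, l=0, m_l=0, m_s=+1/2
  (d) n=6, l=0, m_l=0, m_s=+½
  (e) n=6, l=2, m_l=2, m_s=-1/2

(b) has l = 3 ≥ n = 2, violating 0 ≤ l ≤ n−1.
The remaining sets (a), (c), (d), (e) satisfy all four rules.

(b)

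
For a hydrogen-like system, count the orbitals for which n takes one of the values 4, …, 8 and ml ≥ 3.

Work shell by shell — for each n, count the (l, ml) pairs that satisfy ml ≥ 3:
n=4 → 1; n=5 → 3; n=6 → 6; n=7 → 10; n=8 → 15.
Total orbitals: 1 + 3 + 6 + 10 + 15 = 35.

35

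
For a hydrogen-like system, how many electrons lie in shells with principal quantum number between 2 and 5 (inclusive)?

Shell n has n² orbitals: 2²=4 + 3²=9 + 4²=16 + 5²=25 = 54 orbitals.
Two spin states per orbital: 2 × 54 = 108 electrons.

108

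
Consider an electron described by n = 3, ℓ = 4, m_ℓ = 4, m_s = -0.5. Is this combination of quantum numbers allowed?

The orbital quantum number must satisfy 0 ≤ ℓ ≤ n−1. With n = 3 the allowed ℓ values are 0, 1, 2, so ℓ = 4 is out of range.

Not allowed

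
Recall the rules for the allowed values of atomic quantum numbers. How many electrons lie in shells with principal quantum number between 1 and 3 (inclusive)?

Shell n has n² orbitals: 1²=1 + 2²=4 + 3²=9 = 14 orbitals.
Two spin states per orbital: 2 × 14 = 28 electrons.

28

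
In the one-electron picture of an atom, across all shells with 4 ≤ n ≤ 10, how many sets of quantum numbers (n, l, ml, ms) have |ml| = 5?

60

Treat each shell separately and count matching orbitals:
n=6 → 2; n=7 → 4; n=8 → 6; n=9 → 8; n=10 → 10.
Orbitals: 2 + 4 + 6 + 8 + 10 = 30. Including both spin states (ms = ±1/2) gives 2 × 30 = 60 states.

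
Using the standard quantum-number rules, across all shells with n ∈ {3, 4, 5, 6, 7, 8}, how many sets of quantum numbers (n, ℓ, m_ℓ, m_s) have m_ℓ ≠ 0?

332

Per-shell orbital counts meeting the constraint:
n=3 → 6; n=4 → 12; n=5 → 20; n=6 → 30; n=7 → 42; n=8 → 56.
Orbitals: 6 + 12 + 20 + 30 + 42 + 56 = 166. Including both spin states (m_s = ±1/2) gives 2 × 166 = 332 states.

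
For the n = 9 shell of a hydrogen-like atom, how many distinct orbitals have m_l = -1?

With n = 9 the allowed l are 0, 1, …, 8.
The (l, m_l) pairs meeting m_l = -1 give: l=1 → 1; l=2 → 1; l=3 → 1; l=4 → 1; l=5 → 1; l=6 → 1; l=7 → 1; l=8 → 1.
Total orbitals: 1 + 1 + 1 + 1 + 1 + 1 + 1 + 1 = 8.

8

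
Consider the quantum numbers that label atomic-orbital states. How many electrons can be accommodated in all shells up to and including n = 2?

10

Total orbitals = 1² + 2² = 5. Doubling for spin gives 10 electrons.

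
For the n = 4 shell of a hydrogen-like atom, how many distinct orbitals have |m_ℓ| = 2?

4

For n = 4, ℓ ranges over 0 … 3.
Contributions: ℓ=2 → 2; ℓ=3 → 2.
Total orbitals: 2 + 2 = 4.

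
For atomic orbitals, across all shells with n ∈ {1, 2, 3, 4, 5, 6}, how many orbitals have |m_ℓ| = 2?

Go shell by shell, enumerating (ℓ, m_ℓ) with |m_ℓ| = 2:
n=3 → 2; n=4 → 4; n=5 → 6; n=6 → 8.
Total orbitals: 2 + 4 + 6 + 8 = 20.

20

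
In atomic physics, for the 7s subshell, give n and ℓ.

n = 7, ℓ = 0

The leading integer gives n = 7; the letter 's' means ℓ = 0.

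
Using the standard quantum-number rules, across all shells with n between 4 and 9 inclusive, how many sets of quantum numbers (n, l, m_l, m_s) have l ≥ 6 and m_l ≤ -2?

Treat each shell separately and count matching orbitals:
n=7 → 5; n=8 → 11; n=9 → 18.
Orbitals: 5 + 11 + 18 = 34. Including both spin states (m_s = ±1/2) gives 2 × 34 = 68 states.

68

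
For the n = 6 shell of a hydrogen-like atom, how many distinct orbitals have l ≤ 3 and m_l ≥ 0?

10

For n = 6, l ranges over 0 … 5.
Contributions: l=0 → 1; l=1 → 2; l=2 → 3; l=3 → 4.
Total orbitals: 1 + 2 + 3 + 4 = 10.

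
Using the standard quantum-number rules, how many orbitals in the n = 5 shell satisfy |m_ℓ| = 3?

The n = 5 shell has ℓ = 0 through 4; check each.
Orbitals with |m_ℓ| = 3, by ℓ: ℓ=3 → 2; ℓ=4 → 2.
Total orbitals: 2 + 2 = 4.

4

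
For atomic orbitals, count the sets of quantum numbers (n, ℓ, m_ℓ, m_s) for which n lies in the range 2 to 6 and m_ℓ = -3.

For each n in the range, tally the orbitals obeying m_ℓ = -3:
n=4 → 1; n=5 → 2; n=6 → 3.
Orbitals: 1 + 2 + 3 = 6. Including both spin states (m_s = ±1/2) gives 2 × 6 = 12 states.

12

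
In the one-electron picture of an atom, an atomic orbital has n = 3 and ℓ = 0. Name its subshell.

ℓ = 0 corresponds to the letter 's', so the subshell is 3s.

3s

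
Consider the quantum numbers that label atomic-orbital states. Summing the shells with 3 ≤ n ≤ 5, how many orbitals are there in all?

50

Shell n has n² orbitals: 3²=9 + 4²=16 + 5²=25 = 50 orbitals.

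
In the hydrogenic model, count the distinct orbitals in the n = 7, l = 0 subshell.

1

A subshell has 2l+1 orbitals; with l = 0, that's 1.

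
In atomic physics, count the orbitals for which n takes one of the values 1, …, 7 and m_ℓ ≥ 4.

Per-shell orbital counts meeting the constraint:
n=5 → 1; n=6 → 3; n=7 → 6.
Total orbitals: 1 + 3 + 6 = 10.

10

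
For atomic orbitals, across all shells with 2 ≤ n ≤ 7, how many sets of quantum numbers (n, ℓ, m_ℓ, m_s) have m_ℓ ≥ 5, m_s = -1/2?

4

Go shell by shell, enumerating (ℓ, m_ℓ) with m_ℓ ≥ 5:
n=6 → 1; n=7 → 3.
Orbitals: 1 + 3 = 4. With m_s fixed to -1/2 there is one state per orbital, so 4 states.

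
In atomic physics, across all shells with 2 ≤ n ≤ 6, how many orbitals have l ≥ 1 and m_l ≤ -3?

10

Treat each shell separately and count matching orbitals:
n=4 → 1; n=5 → 3; n=6 → 6.
Total orbitals: 1 + 3 + 6 = 10.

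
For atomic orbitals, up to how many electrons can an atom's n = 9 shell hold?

162

A shell holds 2n² electrons: 2 × 9² = 2 × 81 = 162.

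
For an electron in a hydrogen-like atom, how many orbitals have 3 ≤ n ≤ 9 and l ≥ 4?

175

Work shell by shell — for each n, count the (l, ml) pairs that satisfy l ≥ 4:
n=5 → 9; n=6 → 20; n=7 → 33; n=8 → 48; n=9 → 65.
Total orbitals: 9 + 20 + 33 + 48 + 65 = 175.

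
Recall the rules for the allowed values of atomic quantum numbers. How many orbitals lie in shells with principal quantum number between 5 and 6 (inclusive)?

Shell n has n² orbitals: 5²=25 + 6²=36 = 61 orbitals.

61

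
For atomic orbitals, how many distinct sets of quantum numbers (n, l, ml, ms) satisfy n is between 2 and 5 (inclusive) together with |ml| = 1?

40

For each n in the range, tally the orbitals obeying |ml| = 1:
n=2 → 2; n=3 → 4; n=4 → 6; n=5 → 8.
Orbitals: 2 + 4 + 6 + 8 = 20. Including both spin states (ms = ±1/2) gives 2 × 20 = 40 states.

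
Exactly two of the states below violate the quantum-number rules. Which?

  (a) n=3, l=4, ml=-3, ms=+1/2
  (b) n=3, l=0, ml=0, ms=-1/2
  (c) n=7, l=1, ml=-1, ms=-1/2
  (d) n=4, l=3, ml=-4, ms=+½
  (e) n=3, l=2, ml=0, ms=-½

(a) has l = 4 ≥ n = 3, violating 0 ≤ l ≤ n−1.
(d) has |ml| = 4 > l = 3, violating −l ≤ ml ≤ l.
The remaining sets (b), (c), (e) satisfy all four rules.

(a) and (d)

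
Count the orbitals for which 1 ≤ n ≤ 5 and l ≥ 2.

Count contributing orbitals for each principal shell:
n=3 → 5; n=4 → 12; n=5 → 21.
Total orbitals: 5 + 12 + 21 = 38.

38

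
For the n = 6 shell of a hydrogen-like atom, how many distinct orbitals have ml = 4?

With n = 6 the allowed l are 0, 1, …, 5.
Per l-value: l=4 → 1; l=5 → 1.
Total orbitals: 1 + 1 = 2.

2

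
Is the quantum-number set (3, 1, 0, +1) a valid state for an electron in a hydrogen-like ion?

The spin quantum number for an electron can only be ms = +1/2 or −1/2; ms = +1 is not one of those.

No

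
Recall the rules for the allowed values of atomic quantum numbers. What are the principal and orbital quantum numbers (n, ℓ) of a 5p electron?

n = 5, ℓ = 1

The leading integer gives n = 5; the letter 'p' means ℓ = 1.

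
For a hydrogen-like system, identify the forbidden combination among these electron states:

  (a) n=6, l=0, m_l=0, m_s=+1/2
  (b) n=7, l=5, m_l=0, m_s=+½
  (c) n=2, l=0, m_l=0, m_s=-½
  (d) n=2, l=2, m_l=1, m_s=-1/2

(d)

(d) has l = 2 ≥ n = 2, violating 0 ≤ l ≤ n−1.
The remaining sets (a), (b), (c) satisfy all four rules.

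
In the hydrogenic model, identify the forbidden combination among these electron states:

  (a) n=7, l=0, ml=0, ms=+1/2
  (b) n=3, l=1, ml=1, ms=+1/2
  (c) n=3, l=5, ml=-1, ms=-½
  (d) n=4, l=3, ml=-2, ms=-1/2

(c) has l = 5 ≥ n = 3, violating 0 ≤ l ≤ n−1.
The remaining sets (a), (b), (d) satisfy all four rules.

(c)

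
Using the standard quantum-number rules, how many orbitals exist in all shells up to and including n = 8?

Total orbitals = 1² + 2² + 3² + 4² + 5² + 6² + 7² + 8² = 204.

204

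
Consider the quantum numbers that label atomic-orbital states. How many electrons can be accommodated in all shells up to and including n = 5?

Total orbitals = 1² + 2² + 3² + 4² + 5² = 55. Doubling for spin gives 110 electrons.

110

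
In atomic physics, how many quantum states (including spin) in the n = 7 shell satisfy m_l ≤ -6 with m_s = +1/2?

Go through l = 0, …, 6 (the values permitted for n = 7).
The (l, m_l) pairs meeting m_l ≤ -6 give: l=6 → 1.
Orbitals: 1. With m_s fixed to a single value there is one state per orbital, giving 1 state.

1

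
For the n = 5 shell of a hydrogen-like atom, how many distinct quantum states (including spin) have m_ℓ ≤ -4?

2

Orbitals with m_ℓ ≤ -4, by ℓ: ℓ=4 → 1.
Orbitals: 1. Each orbital carries two spin states, so 1 × 2 = 2 states.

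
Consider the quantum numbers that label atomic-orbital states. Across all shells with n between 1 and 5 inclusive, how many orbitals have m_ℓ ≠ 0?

40

For each n in the range, tally the orbitals obeying m_ℓ ≠ 0:
n=2 → 2; n=3 → 6; n=4 → 12; n=5 → 20.
Total orbitals: 2 + 6 + 12 + 20 = 40.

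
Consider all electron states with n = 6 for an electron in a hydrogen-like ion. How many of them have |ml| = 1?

20

The n = 6 shell has l = 0 through 5; check each.
Per l-value: l=1 → 2; l=2 → 2; l=3 → 2; l=4 → 2; l=5 → 2.
Orbitals: 2 + 2 + 2 + 2 + 2 = 10. Each orbital carries two spin states, so 10 × 2 = 20 states.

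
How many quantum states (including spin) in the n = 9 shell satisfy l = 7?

30

For n = 9, l ranges over 0 … 8.
Per l-value: l=7 → 15.
Orbitals: 15. Each orbital carries two spin states, so 15 × 2 = 30 states.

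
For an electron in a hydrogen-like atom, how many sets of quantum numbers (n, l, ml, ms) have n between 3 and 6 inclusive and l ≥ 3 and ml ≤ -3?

Count contributing orbitals for each principal shell:
n=4 → 1; n=5 → 3; n=6 → 6.
Orbitals: 1 + 3 + 6 = 10. Including both spin states (ms = ±1/2) gives 2 × 10 = 20 states.

20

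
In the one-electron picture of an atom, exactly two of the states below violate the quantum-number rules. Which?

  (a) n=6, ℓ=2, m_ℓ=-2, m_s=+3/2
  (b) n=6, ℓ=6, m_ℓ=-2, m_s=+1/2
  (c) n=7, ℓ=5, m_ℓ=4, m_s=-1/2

(a) and (b)

(a) has m_s = +3/2, but an electron's spin must be ±1/2.
(b) has ℓ = 6 ≥ n = 6, violating 0 ≤ ℓ ≤ n−1.
The remaining set (c) satisfies all four rules.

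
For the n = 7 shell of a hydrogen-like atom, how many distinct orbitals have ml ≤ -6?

1

For n = 7, l ranges over 0 … 6.
Orbitals with ml ≤ -6, by l: l=6 → 1.
Total orbitals: 1.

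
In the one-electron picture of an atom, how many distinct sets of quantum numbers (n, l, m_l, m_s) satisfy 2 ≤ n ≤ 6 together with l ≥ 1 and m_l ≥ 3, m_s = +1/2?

Go shell by shell, enumerating (l, m_l) with l ≥ 1 and m_l ≥ 3:
n=4 → 1; n=5 → 3; n=6 → 6.
Orbitals: 1 + 3 + 6 = 10. With m_s fixed to +1/2 there is one state per orbital, so 10 states.

10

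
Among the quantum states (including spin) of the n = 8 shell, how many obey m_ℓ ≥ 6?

6

The (ℓ, m_ℓ) pairs meeting m_ℓ ≥ 6 give: ℓ=6 → 1; ℓ=7 → 2.
Orbitals: 1 + 2 = 3. Each orbital carries two spin states, so 3 × 2 = 6 states.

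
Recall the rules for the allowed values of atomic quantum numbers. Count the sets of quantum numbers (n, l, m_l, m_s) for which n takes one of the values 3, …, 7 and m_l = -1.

Go shell by shell, enumerating (l, m_l) with m_l = -1:
n=3 → 2; n=4 → 3; n=5 → 4; n=6 → 5; n=7 → 6.
Orbitals: 2 + 3 + 4 + 5 + 6 = 20. Including both spin states (m_s = ±1/2) gives 2 × 20 = 40 states.

40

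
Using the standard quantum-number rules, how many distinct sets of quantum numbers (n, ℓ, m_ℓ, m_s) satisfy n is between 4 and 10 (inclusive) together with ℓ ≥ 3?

Treat each shell separately and count matching orbitals:
n=4 → 7; n=5 → 16; n=6 → 27; n=7 → 40; n=8 → 55; n=9 → 72; n=10 → 91.
Orbitals: 7 + 16 + 27 + 40 + 55 + 72 + 91 = 308. Including both spin states (m_s = ±1/2) gives 2 × 308 = 616 states.

616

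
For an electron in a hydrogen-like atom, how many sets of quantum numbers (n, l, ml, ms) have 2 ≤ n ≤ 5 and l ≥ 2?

76

For each n in the range, tally the orbitals obeying l ≥ 2:
n=3 → 5; n=4 → 12; n=5 → 21.
Orbitals: 5 + 12 + 21 = 38. Including both spin states (ms = ±1/2) gives 2 × 38 = 76 states.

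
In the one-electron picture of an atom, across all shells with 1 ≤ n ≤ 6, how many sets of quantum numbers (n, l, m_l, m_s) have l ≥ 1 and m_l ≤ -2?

Go shell by shell, enumerating (l, m_l) with l ≥ 1 and m_l ≤ -2:
n=3 → 1; n=4 → 3; n=5 → 6; n=6 → 10.
Orbitals: 1 + 3 + 6 + 10 = 20. Including both spin states (m_s = ±1/2) gives 2 × 20 = 40 states.

40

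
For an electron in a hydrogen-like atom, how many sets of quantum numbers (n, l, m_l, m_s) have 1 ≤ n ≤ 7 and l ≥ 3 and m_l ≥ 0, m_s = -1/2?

50

Per-shell orbital counts meeting the constraint:
n=4 → 4; n=5 → 9; n=6 → 15; n=7 → 22.
Orbitals: 4 + 9 + 15 + 22 = 50. With m_s fixed to -1/2 there is one state per orbital, so 50 states.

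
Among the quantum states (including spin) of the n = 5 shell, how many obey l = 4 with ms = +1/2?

9

With n = 5 the allowed l are 0, 1, …, 4.
Contributions: l=4 → 9.
Orbitals: 9. With ms fixed to a single value there is one state per orbital, giving 9 states.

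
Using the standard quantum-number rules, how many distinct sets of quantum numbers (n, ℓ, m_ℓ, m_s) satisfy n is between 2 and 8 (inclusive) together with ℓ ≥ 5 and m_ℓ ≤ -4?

Work shell by shell — for each n, count the (ℓ, m_ℓ) pairs that satisfy ℓ ≥ 5 and m_ℓ ≤ -4:
n=6 → 2; n=7 → 5; n=8 → 9.
Orbitals: 2 + 5 + 9 = 16. Including both spin states (m_s = ±1/2) gives 2 × 16 = 32 states.

32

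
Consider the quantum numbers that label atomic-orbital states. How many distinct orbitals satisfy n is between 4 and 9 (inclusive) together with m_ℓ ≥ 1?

116

Count contributing orbitals for each principal shell:
n=4 → 6; n=5 → 10; n=6 → 15; n=7 → 21; n=8 → 28; n=9 → 36.
Total orbitals: 6 + 10 + 15 + 21 + 28 + 36 = 116.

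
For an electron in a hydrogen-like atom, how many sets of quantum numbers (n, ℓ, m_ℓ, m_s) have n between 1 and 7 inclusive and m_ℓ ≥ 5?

8

Count contributing orbitals for each principal shell:
n=6 → 1; n=7 → 3.
Orbitals: 1 + 3 = 4. Including both spin states (m_s = ±1/2) gives 2 × 4 = 8 states.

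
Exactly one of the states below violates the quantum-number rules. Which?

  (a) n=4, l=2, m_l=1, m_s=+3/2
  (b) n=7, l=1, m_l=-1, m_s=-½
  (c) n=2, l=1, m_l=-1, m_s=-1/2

(a) has m_s = +3/2, but an electron's spin must be ±1/2.
The remaining sets (b), (c) satisfy all four rules.

(a)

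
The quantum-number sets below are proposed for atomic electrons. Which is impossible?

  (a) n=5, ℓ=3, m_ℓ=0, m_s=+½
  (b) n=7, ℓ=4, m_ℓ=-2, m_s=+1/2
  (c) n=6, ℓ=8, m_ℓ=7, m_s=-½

(c) has ℓ = 8 ≥ n = 6, violating 0 ≤ ℓ ≤ n−1.
The remaining sets (a), (b) satisfy all four rules.

(c)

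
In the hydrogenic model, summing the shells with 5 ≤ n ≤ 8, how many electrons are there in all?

348

Shell n has n² orbitals: 5²=25 + 6²=36 + 7²=49 + 8²=64 = 174 orbitals.
Two spin states per orbital: 2 × 174 = 348 electrons.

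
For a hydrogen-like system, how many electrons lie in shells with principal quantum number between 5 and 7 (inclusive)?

220

Shell n has n² orbitals: 5²=25 + 6²=36 + 7²=49 = 110 orbitals.
Two spin states per orbital: 2 × 110 = 220 electrons.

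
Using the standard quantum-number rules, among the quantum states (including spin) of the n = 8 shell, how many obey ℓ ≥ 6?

56

For n = 8, ℓ ranges over 0 … 7.
Contributions: ℓ=6 → 13; ℓ=7 → 15.
Orbitals: 13 + 15 = 28. Each orbital carries two spin states, so 28 × 2 = 56 states.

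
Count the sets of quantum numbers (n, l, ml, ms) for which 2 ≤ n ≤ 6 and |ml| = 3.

Go shell by shell, enumerating (l, ml) with |ml| = 3:
n=4 → 2; n=5 → 4; n=6 → 6.
Orbitals: 2 + 4 + 6 = 12. Including both spin states (ms = ±1/2) gives 2 × 12 = 24 states.

24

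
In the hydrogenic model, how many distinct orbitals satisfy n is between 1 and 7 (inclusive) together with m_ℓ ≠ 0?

112

Work shell by shell — for each n, count the (ℓ, m_ℓ) pairs that satisfy m_ℓ ≠ 0:
n=2 → 2; n=3 → 6; n=4 → 12; n=5 → 20; n=6 → 30; n=7 → 42.
Total orbitals: 2 + 6 + 12 + 20 + 30 + 42 = 112.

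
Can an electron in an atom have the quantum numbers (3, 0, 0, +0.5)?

Valid

n = 3 is a positive integer. l = 0 satisfies 0 ≤ l ≤ n−1 = 2. ml = 0 lies in the range −l … +l (here 0). ms = +1/2 is one of ±1/2.
All four constraints are satisfied.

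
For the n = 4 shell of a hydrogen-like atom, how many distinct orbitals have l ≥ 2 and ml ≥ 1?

5

Per l-value: l=2 → 2; l=3 → 3.
Total orbitals: 2 + 3 = 5.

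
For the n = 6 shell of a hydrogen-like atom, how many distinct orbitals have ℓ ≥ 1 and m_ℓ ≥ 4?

3

The (ℓ, m_ℓ) pairs meeting ℓ ≥ 1 and m_ℓ ≥ 4 give: ℓ=4 → 1; ℓ=5 → 2.
Total orbitals: 1 + 2 = 3.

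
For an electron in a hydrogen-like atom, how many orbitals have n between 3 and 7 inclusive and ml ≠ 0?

110

Count contributing orbitals for each principal shell:
n=3 → 6; n=4 → 12; n=5 → 20; n=6 → 30; n=7 → 42.
Total orbitals: 6 + 12 + 20 + 30 + 42 = 110.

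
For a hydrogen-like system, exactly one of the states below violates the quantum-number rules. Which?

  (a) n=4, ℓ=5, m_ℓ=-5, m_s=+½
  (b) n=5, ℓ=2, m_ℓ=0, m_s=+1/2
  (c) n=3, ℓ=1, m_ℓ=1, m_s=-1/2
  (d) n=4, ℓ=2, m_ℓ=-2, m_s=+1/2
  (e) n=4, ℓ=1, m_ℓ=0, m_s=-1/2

(a)

(a) has ℓ = 5 ≥ n = 4, violating 0 ≤ ℓ ≤ n−1.
The remaining sets (b), (c), (d), (e) satisfy all four rules.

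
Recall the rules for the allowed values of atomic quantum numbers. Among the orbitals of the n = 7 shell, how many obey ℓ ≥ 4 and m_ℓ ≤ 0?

18

The n = 7 shell has ℓ = 0 through 6; check each.
Orbitals with ℓ ≥ 4 and m_ℓ ≤ 0, by ℓ: ℓ=4 → 5; ℓ=5 → 6; ℓ=6 → 7.
Total orbitals: 5 + 6 + 7 = 18.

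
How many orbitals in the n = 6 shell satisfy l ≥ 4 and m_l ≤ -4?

The (l, m_l) pairs meeting l ≥ 4 and m_l ≤ -4 give: l=4 → 1; l=5 → 2.
Total orbitals: 1 + 2 = 3.

3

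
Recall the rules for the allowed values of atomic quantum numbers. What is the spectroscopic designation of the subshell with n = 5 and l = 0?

l = 0 corresponds to the letter 's', so the subshell is 5s.

5s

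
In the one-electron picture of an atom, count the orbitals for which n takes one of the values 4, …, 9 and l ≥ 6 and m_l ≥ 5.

Work shell by shell — for each n, count the (l, m_l) pairs that satisfy l ≥ 6 and m_l ≥ 5:
n=7 → 2; n=8 → 5; n=9 → 9.
Total orbitals: 2 + 5 + 9 = 16.

16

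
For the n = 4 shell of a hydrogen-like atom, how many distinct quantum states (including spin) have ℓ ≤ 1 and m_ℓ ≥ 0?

The n = 4 shell has ℓ = 0 through 3; check each.
Contributions: ℓ=0 → 1; ℓ=1 → 2.
Orbitals: 1 + 2 = 3. Each orbital carries two spin states, so 3 × 2 = 6 states.

6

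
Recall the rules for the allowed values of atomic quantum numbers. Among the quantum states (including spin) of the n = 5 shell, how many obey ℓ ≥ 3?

The (ℓ, m_ℓ) pairs meeting ℓ ≥ 3 give: ℓ=3 → 7; ℓ=4 → 9.
Orbitals: 7 + 9 = 16. Each orbital carries two spin states, so 16 × 2 = 32 states.

32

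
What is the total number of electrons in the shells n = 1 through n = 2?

10

Shell n has n² orbitals: 1²=1 + 2²=4 = 5 orbitals.
Two spin states per orbital: 2 × 5 = 10 electrons.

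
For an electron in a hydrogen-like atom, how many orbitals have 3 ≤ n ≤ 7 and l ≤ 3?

Work shell by shell — for each n, count the (l, ml) pairs that satisfy l ≤ 3:
n=3 → 9; n=4 → 16; n=5 → 16; n=6 → 16; n=7 → 16.
Total orbitals: 9 + 16 + 16 + 16 + 16 = 73.

73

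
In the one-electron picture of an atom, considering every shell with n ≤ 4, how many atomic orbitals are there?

30

Total orbitals = 1² + 2² + 3² + 4² = 30.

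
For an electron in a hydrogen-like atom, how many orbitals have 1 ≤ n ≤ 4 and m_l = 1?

6

Go shell by shell, enumerating (l, m_l) with m_l = 1:
n=2 → 1; n=3 → 2; n=4 → 3.
Total orbitals: 1 + 2 + 3 = 6.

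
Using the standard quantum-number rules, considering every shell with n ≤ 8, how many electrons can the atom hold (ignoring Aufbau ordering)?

408

Total orbitals = 1² + 2² + 3² + 4² + 5² + 6² + 7² + 8² = 204. Doubling for spin gives 408 electrons.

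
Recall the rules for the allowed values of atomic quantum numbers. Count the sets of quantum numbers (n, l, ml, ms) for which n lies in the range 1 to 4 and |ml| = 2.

12

Treat each shell separately and count matching orbitals:
n=3 → 2; n=4 → 4.
Orbitals: 2 + 4 = 6. Including both spin states (ms = ±1/2) gives 2 × 6 = 12 states.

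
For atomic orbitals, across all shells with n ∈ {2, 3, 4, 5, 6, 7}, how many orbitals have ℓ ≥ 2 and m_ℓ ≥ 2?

Treat each shell separately and count matching orbitals:
n=3 → 1; n=4 → 3; n=5 → 6; n=6 → 10; n=7 → 15.
Total orbitals: 1 + 3 + 6 + 10 + 15 = 35.

35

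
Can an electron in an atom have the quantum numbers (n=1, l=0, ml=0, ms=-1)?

No

The spin quantum number for an electron can only be ms = +1/2 or −1/2; ms = -1 is not one of those.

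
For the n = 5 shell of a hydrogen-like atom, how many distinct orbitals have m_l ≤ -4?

The n = 5 shell has l = 0 through 4; check each.
The (l, m_l) pairs meeting m_l ≤ -4 give: l=4 → 1.
Total orbitals: 1.

1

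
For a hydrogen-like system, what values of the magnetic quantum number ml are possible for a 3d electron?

The 3d subshell has l = 2, and ml takes every integer from −l to +l. With l = 2 that gives the 5 values -2, -1, 0, 1, 2.

-2, -1, 0, 1, 2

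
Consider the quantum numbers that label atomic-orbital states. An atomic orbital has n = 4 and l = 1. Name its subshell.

l = 1 corresponds to the letter 'p', so the subshell is 4p.

4p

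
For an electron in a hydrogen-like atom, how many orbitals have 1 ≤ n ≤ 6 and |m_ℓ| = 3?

Treat each shell separately and count matching orbitals:
n=4 → 2; n=5 → 4; n=6 → 6.
Total orbitals: 2 + 4 + 6 = 12.

12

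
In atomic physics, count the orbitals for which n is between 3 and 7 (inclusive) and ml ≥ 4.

10

Treat each shell separately and count matching orbitals:
n=5 → 1; n=6 → 3; n=7 → 6.
Total orbitals: 1 + 3 + 6 = 10.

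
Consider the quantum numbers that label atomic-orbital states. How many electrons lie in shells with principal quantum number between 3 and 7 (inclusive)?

270

Shell n has n² orbitals: 3²=9 + 4²=16 + 5²=25 + 6²=36 + 7²=49 = 135 orbitals.
Two spin states per orbital: 2 × 135 = 270 electrons.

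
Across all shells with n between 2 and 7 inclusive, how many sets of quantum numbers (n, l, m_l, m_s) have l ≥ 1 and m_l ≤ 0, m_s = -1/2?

77

Per-shell orbital counts meeting the constraint:
n=2 → 2; n=3 → 5; n=4 → 9; n=5 → 14; n=6 → 20; n=7 → 27.
Orbitals: 2 + 5 + 9 + 14 + 20 + 27 = 77. With m_s fixed to -1/2 there is one state per orbital, so 77 states.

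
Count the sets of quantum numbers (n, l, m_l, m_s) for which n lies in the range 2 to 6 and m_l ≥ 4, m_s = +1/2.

Work shell by shell — for each n, count the (l, m_l) pairs that satisfy m_l ≥ 4:
n=5 → 1; n=6 → 3.
Orbitals: 1 + 3 = 4. With m_s fixed to +1/2 there is one state per orbital, so 4 states.

4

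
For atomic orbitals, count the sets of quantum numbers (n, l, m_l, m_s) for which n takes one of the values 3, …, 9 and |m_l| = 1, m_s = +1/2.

Go shell by shell, enumerating (l, m_l) with |m_l| = 1:
n=3 → 4; n=4 → 6; n=5 → 8; n=6 → 10; n=7 → 12; n=8 → 14; n=9 → 16.
Orbitals: 4 + 6 + 8 + 10 + 12 + 14 + 16 = 70. With m_s fixed to +1/2 there is one state per orbital, so 70 states.

70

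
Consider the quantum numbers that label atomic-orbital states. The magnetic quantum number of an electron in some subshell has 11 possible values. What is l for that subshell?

l = 5 (h)

ml ranges over 2l+1 integers, so 2l+1 = 11 ⇒ l = 5.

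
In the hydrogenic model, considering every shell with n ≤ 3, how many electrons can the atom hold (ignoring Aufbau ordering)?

28

Total orbitals = 1² + 2² + 3² = 14. Doubling for spin gives 28 electrons.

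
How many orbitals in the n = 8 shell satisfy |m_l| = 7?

Orbitals with |m_l| = 7, by l: l=7 → 2.
Total orbitals: 2.

2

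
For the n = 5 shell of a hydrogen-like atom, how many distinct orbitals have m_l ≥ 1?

With n = 5 the allowed l are 0, 1, …, 4.
Orbitals with m_l ≥ 1, by l: l=1 → 1; l=2 → 2; l=3 → 3; l=4 → 4.
Total orbitals: 1 + 2 + 3 + 4 = 10.

10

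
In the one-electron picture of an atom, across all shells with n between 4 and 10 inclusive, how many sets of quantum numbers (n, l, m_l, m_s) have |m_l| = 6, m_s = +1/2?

Work shell by shell — for each n, count the (l, m_l) pairs that satisfy |m_l| = 6:
n=7 → 2; n=8 → 4; n=9 → 6; n=10 → 8.
Orbitals: 2 + 4 + 6 + 8 = 20. With m_s fixed to +1/2 there is one state per orbital, so 20 states.

20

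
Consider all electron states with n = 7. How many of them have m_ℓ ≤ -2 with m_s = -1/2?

15

With n = 7 the allowed ℓ are 0, 1, …, 6.
Per ℓ-value: ℓ=2 → 1; ℓ=3 → 2; ℓ=4 → 3; ℓ=5 → 4; ℓ=6 → 5.
Orbitals: 1 + 2 + 3 + 4 + 5 = 15. With m_s fixed to a single value there is one state per orbital, giving 15 states.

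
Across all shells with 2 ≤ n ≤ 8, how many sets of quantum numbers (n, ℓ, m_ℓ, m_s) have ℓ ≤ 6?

376

Work shell by shell — for each n, count the (ℓ, m_ℓ) pairs that satisfy ℓ ≤ 6:
n=2 → 4; n=3 → 9; n=4 → 16; n=5 → 25; n=6 → 36; n=7 → 49; n=8 → 49.
Orbitals: 4 + 9 + 16 + 25 + 36 + 49 + 49 = 188. Including both spin states (m_s = ±1/2) gives 2 × 188 = 376 states.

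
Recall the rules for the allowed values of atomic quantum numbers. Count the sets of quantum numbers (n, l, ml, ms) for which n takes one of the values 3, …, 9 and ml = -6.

For each n in the range, tally the orbitals obeying ml = -6:
n=7 → 1; n=8 → 2; n=9 → 3.
Orbitals: 1 + 2 + 3 = 6. Including both spin states (ms = ±1/2) gives 2 × 6 = 12 states.

12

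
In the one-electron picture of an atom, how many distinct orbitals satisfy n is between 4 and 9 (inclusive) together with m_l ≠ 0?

Per-shell orbital counts meeting the constraint:
n=4 → 12; n=5 → 20; n=6 → 30; n=7 → 42; n=8 → 56; n=9 → 72.
Total orbitals: 12 + 20 + 30 + 42 + 56 + 72 = 232.

232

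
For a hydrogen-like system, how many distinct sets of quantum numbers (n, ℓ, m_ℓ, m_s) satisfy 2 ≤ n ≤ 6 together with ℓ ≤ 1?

Go shell by shell, enumerating (ℓ, m_ℓ) with ℓ ≤ 1:
n=2 → 4; n=3 → 4; n=4 → 4; n=5 → 4; n=6 → 4.
Orbitals: 4 + 4 + 4 + 4 + 4 = 20. Including both spin states (m_s = ±1/2) gives 2 × 20 = 40 states.

40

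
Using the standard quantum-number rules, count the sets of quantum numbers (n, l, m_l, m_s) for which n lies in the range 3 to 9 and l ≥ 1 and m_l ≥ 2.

168

Work shell by shell — for each n, count the (l, m_l) pairs that satisfy l ≥ 1 and m_l ≥ 2:
n=3 → 1; n=4 → 3; n=5 → 6; n=6 → 10; n=7 → 15; n=8 → 21; n=9 → 28.
Orbitals: 1 + 3 + 6 + 10 + 15 + 21 + 28 = 84. Including both spin states (m_s = ±1/2) gives 2 × 84 = 168 states.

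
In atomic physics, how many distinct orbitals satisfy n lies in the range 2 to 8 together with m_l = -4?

10

Treat each shell separately and count matching orbitals:
n=5 → 1; n=6 → 2; n=7 → 3; n=8 → 4.
Total orbitals: 1 + 2 + 3 + 4 = 10.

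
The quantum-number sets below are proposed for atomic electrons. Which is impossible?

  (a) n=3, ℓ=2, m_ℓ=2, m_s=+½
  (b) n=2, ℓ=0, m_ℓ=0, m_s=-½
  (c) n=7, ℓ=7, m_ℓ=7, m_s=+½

(c) has ℓ = 7 ≥ n = 7, violating 0 ≤ ℓ ≤ n−1.
The remaining sets (a), (b) satisfy all four rules.

(c)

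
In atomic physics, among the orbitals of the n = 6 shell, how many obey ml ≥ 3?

Go through l = 0, …, 5 (the values permitted for n = 6).
The (l, ml) pairs meeting ml ≥ 3 give: l=3 → 1; l=4 → 2; l=5 → 3.
Total orbitals: 1 + 2 + 3 = 6.

6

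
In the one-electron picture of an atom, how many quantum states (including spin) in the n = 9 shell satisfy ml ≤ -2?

56

Go through l = 0, …, 8 (the values permitted for n = 9).
Orbitals with ml ≤ -2, by l: l=2 → 1; l=3 → 2; l=4 → 3; l=5 → 4; l=6 → 5; l=7 → 6; l=8 → 7.
Orbitals: 1 + 2 + 3 + 4 + 5 + 6 + 7 = 28. Each orbital carries two spin states, so 28 × 2 = 56 states.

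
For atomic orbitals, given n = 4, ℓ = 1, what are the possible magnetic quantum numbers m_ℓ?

-1, 0, 1

m_ℓ takes every integer from −ℓ to +ℓ. With ℓ = 1 that gives the 3 values -1, 0, 1.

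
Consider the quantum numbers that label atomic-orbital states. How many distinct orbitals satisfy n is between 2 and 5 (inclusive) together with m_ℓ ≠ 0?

40

Count contributing orbitals for each principal shell:
n=2 → 2; n=3 → 6; n=4 → 12; n=5 → 20.
Total orbitals: 2 + 6 + 12 + 20 = 40.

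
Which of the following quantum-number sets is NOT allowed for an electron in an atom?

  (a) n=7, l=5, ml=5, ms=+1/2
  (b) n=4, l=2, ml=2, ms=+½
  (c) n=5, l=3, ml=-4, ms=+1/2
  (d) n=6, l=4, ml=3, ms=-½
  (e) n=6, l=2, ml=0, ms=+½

(c) has |ml| = 4 > l = 3, violating −l ≤ ml ≤ l.
The remaining sets (a), (b), (d), (e) satisfy all four rules.

(c)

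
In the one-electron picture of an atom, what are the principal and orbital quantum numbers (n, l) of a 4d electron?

The leading integer gives n = 4; the letter 'd' means l = 2.

n = 4, l = 2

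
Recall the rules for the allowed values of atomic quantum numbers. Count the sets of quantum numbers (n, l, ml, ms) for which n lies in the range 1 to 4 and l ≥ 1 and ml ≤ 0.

For each n in the range, tally the orbitals obeying l ≥ 1 and ml ≤ 0:
n=2 → 2; n=3 → 5; n=4 → 9.
Orbitals: 2 + 5 + 9 = 16. Including both spin states (ms = ±1/2) gives 2 × 16 = 32 states.

32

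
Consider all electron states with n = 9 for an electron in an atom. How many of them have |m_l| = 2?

With n = 9 the allowed l are 0, 1, …, 8.
Contributions: l=2 → 2; l=3 → 2; l=4 → 2; l=5 → 2; l=6 → 2; l=7 → 2; l=8 → 2.
Orbitals: 2 + 2 + 2 + 2 + 2 + 2 + 2 = 14. Each orbital carries two spin states, so 14 × 2 = 28 states.

28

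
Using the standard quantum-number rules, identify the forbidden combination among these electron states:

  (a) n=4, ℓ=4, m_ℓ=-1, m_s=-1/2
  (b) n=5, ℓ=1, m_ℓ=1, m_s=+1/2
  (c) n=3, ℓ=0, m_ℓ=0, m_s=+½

(a) has ℓ = 4 ≥ n = 4, violating 0 ≤ ℓ ≤ n−1.
The remaining sets (b), (c) satisfy all four rules.

(a)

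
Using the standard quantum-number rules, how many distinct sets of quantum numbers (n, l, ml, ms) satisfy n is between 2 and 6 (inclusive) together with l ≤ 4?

158

Count contributing orbitals for each principal shell:
n=2 → 4; n=3 → 9; n=4 → 16; n=5 → 25; n=6 → 25.
Orbitals: 4 + 9 + 16 + 25 + 25 = 79. Including both spin states (ms = ±1/2) gives 2 × 79 = 158 states.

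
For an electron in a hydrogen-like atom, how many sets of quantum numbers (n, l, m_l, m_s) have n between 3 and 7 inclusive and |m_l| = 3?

40

Per-shell orbital counts meeting the constraint:
n=4 → 2; n=5 → 4; n=6 → 6; n=7 → 8.
Orbitals: 2 + 4 + 6 + 8 = 20. Including both spin states (m_s = ±1/2) gives 2 × 20 = 40 states.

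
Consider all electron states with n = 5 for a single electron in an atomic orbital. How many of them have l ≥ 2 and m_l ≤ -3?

6

Go through l = 0, …, 4 (the values permitted for n = 5).
Orbitals with l ≥ 2 and m_l ≤ -3, by l: l=3 → 1; l=4 → 2.
Orbitals: 1 + 2 = 3. Each orbital carries two spin states, so 3 × 2 = 6 states.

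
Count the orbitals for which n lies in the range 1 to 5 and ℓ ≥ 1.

50

Per-shell orbital counts meeting the constraint:
n=2 → 3; n=3 → 8; n=4 → 15; n=5 → 24.
Total orbitals: 3 + 8 + 15 + 24 = 50.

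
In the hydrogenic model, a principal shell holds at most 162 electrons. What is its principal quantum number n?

n = 9

2n² = 162 ⇒ n² = 81 ⇒ n = 9.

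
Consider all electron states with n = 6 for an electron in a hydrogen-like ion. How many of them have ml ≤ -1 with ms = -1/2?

Contributions: l=1 → 1; l=2 → 2; l=3 → 3; l=4 → 4; l=5 → 5.
Orbitals: 1 + 2 + 3 + 4 + 5 = 15. With ms fixed to a single value there is one state per orbital, giving 15 states.

15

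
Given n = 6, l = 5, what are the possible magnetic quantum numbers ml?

ml takes every integer from −l to +l. With l = 5 that gives the 11 values -5, -4, -3, -2, -1, 0, 1, 2, 3, 4, 5.

-5, -4, -3, -2, -1, 0, 1, 2, 3, 4, 5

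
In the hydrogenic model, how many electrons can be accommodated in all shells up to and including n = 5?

110

Total orbitals = 1² + 2² + 3² + 4² + 5² = 55. Doubling for spin gives 110 electrons.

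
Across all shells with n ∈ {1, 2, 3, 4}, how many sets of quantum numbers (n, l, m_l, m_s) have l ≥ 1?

52

Count contributing orbitals for each principal shell:
n=2 → 3; n=3 → 8; n=4 → 15.
Orbitals: 3 + 8 + 15 = 26. Including both spin states (m_s = ±1/2) gives 2 × 26 = 52 states.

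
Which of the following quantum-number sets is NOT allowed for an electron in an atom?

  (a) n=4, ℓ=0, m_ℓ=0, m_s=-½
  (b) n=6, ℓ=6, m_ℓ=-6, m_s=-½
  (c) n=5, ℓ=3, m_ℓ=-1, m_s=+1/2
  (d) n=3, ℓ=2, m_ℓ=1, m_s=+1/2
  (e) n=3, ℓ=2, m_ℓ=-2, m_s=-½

(b) has ℓ = 6 ≥ n = 6, violating 0 ≤ ℓ ≤ n−1.
The remaining sets (a), (c), (d), (e) satisfy all four rules.

(b)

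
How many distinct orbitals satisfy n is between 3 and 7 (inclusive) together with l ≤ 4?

Per-shell orbital counts meeting the constraint:
n=3 → 9; n=4 → 16; n=5 → 25; n=6 → 25; n=7 → 25.
Total orbitals: 9 + 16 + 25 + 25 + 25 = 100.

100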